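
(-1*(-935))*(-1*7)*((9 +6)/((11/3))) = -26775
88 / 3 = 29.33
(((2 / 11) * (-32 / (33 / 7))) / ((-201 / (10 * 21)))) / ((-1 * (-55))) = 6272 / 267531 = 0.02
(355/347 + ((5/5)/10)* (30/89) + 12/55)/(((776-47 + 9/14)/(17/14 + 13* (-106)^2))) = 4428535787144/17350841475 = 255.23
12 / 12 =1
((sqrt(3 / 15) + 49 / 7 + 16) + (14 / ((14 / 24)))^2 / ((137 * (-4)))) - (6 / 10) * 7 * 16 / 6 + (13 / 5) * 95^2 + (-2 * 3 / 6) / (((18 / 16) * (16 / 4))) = sqrt(5) / 5 + 144726622 / 6165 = 23475.97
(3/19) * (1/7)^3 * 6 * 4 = 72/6517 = 0.01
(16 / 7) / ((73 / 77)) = 176 / 73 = 2.41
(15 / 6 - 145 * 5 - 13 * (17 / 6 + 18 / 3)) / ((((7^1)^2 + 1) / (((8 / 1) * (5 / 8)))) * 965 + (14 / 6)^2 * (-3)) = -2512 / 28901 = -0.09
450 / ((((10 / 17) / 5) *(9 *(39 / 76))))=32300 / 39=828.21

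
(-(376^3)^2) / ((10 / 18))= -25431359608848384 / 5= -5086271921769676.80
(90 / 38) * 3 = 135 / 19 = 7.11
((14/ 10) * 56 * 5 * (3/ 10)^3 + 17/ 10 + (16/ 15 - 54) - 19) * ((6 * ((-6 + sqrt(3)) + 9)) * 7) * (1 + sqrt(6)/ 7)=-44737 * (sqrt(3) + 3) * (sqrt(6) + 7)/ 125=-16003.49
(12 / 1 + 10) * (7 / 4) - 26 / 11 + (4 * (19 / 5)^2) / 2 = 65.02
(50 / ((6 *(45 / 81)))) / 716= 15 / 716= 0.02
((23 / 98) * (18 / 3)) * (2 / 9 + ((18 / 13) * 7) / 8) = 15433 / 7644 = 2.02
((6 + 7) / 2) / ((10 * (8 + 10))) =13 / 360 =0.04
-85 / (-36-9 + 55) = -17 / 2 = -8.50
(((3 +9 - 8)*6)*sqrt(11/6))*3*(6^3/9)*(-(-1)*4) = 1152*sqrt(66) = 9358.89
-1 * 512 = -512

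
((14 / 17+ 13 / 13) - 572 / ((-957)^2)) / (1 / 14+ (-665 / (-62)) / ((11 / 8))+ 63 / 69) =25755007390 / 124120163241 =0.21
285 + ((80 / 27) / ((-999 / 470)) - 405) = -3274360 / 26973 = -121.39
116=116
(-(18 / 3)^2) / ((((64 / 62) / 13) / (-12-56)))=61659 / 2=30829.50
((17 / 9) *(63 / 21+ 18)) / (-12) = -119 / 36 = -3.31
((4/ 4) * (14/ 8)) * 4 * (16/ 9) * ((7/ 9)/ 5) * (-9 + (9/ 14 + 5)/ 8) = -6503/ 405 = -16.06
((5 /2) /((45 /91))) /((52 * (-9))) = -7 /648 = -0.01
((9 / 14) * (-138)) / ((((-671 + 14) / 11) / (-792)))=-601128 / 511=-1176.38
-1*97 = -97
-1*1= -1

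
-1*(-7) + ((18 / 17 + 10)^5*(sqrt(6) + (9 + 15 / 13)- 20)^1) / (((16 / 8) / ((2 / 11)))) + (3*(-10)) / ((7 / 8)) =-210463741856769 / 1421276857 + 234849287168*sqrt(6) / 15618427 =-111248.56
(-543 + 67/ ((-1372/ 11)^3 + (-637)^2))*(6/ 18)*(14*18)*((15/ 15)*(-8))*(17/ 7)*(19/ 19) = 1810060980517248/ 2042552309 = 886176.07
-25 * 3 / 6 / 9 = -25 / 18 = -1.39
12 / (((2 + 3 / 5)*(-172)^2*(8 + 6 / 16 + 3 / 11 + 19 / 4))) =110 / 9446541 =0.00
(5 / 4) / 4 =5 / 16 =0.31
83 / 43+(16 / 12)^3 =4993 / 1161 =4.30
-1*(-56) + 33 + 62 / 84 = 3769 / 42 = 89.74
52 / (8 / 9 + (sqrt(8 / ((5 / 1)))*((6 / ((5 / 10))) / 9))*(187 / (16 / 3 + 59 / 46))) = -4030065 / 198064886 + 34173009*sqrt(10) / 99032443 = 1.07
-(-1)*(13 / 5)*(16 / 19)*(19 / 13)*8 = 128 / 5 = 25.60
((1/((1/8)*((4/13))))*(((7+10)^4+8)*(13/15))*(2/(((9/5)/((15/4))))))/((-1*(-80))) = 1568489/16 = 98030.56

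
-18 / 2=-9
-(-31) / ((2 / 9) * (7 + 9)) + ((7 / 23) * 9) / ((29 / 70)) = 327213 / 21344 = 15.33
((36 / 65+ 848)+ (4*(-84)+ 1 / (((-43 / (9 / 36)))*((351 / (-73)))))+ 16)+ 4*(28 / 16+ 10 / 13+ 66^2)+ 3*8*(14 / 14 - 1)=5422200089 / 301860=17962.63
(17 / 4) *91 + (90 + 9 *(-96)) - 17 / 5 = -7813 / 20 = -390.65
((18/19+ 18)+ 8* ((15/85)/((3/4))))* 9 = 60552/323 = 187.47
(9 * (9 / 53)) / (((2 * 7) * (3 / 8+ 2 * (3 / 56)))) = 12 / 53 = 0.23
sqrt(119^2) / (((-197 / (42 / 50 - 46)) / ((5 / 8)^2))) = 134351 / 12608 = 10.66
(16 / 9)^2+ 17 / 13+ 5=9970 / 1053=9.47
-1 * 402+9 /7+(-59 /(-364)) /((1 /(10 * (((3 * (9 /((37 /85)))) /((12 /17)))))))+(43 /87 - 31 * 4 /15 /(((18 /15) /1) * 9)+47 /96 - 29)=-72653875325 /253090656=-287.07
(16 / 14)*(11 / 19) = 88 / 133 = 0.66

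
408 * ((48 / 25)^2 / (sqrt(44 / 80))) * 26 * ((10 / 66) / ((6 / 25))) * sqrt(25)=166444.50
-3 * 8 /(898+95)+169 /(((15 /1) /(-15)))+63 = -35094 /331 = -106.02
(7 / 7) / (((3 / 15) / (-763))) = -3815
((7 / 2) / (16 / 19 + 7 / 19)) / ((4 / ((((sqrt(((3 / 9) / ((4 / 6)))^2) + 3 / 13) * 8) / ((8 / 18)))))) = 9.51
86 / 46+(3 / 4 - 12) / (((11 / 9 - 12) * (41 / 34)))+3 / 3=683319 / 182942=3.74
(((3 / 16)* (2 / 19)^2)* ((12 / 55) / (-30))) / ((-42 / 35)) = 1 / 79420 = 0.00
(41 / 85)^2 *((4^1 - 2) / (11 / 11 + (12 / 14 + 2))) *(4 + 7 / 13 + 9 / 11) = 18027044 / 27895725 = 0.65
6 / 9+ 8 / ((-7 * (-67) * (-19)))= 17798 / 26733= 0.67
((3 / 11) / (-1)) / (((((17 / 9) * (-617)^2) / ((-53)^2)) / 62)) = -4702266 / 71188843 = -0.07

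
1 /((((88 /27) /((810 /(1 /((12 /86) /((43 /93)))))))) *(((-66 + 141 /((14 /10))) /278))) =12216015 /20339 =600.62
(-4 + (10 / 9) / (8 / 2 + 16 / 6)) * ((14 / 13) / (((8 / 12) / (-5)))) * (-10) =-4025 / 13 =-309.62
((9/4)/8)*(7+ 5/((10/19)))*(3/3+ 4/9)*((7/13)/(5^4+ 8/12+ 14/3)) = 693/121024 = 0.01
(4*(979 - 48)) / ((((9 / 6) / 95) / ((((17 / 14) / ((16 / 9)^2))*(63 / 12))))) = 121788765 / 256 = 475737.36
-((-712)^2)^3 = -130280663537680384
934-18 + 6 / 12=1833 / 2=916.50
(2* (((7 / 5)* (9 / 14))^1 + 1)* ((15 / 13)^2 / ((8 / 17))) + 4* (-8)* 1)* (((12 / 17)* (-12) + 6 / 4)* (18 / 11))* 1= 61278957 / 252824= 242.38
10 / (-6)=-5 / 3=-1.67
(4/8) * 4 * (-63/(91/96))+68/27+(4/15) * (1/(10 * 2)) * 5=-228743/1755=-130.34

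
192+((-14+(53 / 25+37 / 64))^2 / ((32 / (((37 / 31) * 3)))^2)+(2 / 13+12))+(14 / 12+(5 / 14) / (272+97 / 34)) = 29552723047212110717 / 142821223301120000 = 206.92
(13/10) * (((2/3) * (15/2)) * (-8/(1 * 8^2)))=-13/16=-0.81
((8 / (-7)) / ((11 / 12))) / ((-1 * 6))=16 / 77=0.21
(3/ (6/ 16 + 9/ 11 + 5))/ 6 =44/ 545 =0.08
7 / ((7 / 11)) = 11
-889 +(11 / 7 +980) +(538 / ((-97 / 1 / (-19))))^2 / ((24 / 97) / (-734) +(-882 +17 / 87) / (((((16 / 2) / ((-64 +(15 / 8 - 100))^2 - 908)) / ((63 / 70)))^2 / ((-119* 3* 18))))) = 39280279390095452792067788803432 / 424324005756101749080461042763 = 92.57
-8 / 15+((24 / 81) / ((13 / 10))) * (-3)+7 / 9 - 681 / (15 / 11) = -292406 / 585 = -499.84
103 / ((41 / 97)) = 9991 / 41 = 243.68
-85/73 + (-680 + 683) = 134/73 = 1.84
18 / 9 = 2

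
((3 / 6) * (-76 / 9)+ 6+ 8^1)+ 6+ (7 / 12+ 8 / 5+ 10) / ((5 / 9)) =33937 / 900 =37.71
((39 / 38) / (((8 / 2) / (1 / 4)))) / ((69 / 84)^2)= 1911 / 20102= 0.10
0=0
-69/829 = -0.08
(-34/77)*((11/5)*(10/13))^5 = -6.13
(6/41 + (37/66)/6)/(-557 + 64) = -229/470844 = -0.00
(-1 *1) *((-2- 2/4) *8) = 20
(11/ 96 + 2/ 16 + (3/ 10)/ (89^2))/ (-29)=-911059/ 110260320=-0.01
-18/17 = -1.06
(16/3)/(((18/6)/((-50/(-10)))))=80/9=8.89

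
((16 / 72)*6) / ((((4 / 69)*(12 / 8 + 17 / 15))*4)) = 345 / 158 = 2.18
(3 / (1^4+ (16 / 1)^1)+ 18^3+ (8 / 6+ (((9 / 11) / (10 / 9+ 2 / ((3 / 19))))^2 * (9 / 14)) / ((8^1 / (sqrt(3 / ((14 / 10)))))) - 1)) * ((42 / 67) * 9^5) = 10460353203 * sqrt(105) / 6980580992+ 245904364188 / 1139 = 215894979.52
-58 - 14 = -72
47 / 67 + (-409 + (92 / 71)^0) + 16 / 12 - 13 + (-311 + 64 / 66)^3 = -71752190253745 / 2407779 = -29800156.18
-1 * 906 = -906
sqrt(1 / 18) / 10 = sqrt(2) / 60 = 0.02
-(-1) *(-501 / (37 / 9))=-4509 / 37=-121.86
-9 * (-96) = 864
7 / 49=1 / 7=0.14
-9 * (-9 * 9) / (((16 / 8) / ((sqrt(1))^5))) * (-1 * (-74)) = 26973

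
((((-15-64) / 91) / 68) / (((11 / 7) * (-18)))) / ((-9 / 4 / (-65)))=395 / 30294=0.01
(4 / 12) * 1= 1 / 3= 0.33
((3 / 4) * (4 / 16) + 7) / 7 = 115 / 112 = 1.03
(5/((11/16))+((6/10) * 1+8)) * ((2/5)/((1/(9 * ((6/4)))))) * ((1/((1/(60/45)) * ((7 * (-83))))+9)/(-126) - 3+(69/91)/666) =-2574016929/9781135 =-263.16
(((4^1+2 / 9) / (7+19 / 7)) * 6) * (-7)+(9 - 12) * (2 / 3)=-1033 / 51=-20.25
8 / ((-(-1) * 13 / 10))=6.15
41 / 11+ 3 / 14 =607 / 154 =3.94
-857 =-857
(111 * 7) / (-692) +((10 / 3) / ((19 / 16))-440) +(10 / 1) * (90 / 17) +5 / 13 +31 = -3085774925 / 8717124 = -353.99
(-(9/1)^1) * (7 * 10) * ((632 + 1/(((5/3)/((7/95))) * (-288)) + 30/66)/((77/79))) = -75185672151/183920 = -408795.52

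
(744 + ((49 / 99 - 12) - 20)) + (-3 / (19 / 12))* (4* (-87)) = 1371.86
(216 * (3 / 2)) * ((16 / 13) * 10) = 51840 / 13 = 3987.69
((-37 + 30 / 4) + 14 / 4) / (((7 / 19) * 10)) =-247 / 35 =-7.06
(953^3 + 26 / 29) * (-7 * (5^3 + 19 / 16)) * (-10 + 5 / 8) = 26605554984236025 / 3712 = 7167444769460.14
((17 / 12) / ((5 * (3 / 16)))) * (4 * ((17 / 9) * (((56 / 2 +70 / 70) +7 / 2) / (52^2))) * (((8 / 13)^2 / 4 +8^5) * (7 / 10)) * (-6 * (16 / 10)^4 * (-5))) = 849767202816 / 1373125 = 618856.41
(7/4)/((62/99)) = 693/248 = 2.79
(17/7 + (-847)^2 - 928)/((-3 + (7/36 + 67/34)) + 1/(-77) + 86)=33763565088/4012705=8414.17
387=387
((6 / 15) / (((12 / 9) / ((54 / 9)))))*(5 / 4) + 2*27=225 / 4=56.25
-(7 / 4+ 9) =-43 / 4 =-10.75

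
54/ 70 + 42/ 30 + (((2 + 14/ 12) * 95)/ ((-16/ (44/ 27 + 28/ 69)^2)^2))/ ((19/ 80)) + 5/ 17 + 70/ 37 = 876961802462352347/ 9822145092285645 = 89.28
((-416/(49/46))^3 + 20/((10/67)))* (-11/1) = 77080619247390/117649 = 655174453.22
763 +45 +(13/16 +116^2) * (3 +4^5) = 221135271/16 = 13820954.44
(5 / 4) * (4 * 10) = 50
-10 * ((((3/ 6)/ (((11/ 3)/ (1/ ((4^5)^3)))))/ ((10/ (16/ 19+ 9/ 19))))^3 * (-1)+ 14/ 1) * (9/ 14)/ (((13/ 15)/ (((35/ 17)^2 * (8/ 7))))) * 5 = -854398079708732603326639742069086332834375/ 339679744493725755629437620206725758976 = -2515.30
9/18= 0.50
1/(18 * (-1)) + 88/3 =527/18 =29.28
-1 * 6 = -6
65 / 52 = 5 / 4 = 1.25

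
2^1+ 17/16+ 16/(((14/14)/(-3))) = -719/16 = -44.94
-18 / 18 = -1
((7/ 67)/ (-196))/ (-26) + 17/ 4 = 207299/ 48776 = 4.25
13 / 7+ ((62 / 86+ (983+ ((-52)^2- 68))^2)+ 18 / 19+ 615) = 74906201106 / 5719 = 13097779.53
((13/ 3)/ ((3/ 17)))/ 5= 221/ 45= 4.91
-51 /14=-3.64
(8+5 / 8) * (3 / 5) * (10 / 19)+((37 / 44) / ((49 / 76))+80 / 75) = 3130439 / 614460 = 5.09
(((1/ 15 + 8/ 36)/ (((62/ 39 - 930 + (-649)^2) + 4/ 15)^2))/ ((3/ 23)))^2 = 63834549025/ 405981572865425697226812069175209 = 0.00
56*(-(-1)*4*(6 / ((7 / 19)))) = 3648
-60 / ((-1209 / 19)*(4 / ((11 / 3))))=1045 / 1209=0.86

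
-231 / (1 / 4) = -924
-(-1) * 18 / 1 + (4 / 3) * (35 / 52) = 737 / 39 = 18.90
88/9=9.78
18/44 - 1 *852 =-851.59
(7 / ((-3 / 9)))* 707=-14847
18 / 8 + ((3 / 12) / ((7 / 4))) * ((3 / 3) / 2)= 65 / 28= 2.32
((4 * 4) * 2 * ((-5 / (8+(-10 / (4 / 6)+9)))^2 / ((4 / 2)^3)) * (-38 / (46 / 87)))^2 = 3228271.50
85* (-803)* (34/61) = -2320670/61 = -38043.77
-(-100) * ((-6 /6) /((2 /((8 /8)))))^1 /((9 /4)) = -200 /9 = -22.22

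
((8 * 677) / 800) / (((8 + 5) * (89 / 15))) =2031 / 23140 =0.09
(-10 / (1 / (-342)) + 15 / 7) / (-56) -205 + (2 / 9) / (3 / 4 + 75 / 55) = -87277159 / 328104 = -266.00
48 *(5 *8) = 1920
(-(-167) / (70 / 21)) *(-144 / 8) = -4509 / 5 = -901.80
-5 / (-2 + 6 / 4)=10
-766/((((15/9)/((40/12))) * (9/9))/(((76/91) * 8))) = -931456/91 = -10235.78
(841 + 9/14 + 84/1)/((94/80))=787.78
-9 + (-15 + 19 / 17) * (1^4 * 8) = -120.06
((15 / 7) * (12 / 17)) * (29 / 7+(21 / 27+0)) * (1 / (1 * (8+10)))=3100 / 7497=0.41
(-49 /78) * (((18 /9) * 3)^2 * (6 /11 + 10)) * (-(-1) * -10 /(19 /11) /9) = 113680 /741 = 153.41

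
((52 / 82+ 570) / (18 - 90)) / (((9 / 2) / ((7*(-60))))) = 739.71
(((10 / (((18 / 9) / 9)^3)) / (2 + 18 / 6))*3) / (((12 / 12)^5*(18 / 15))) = 3645 / 8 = 455.62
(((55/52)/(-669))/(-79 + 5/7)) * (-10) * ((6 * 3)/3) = -1925/1588652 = -0.00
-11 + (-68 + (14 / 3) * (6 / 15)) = -1157 / 15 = -77.13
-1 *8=-8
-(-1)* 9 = 9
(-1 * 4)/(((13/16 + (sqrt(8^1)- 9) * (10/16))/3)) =3840 * sqrt(2)/5129 + 14784/5129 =3.94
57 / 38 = 3 / 2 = 1.50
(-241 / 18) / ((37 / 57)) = -4579 / 222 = -20.63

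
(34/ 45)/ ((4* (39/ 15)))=17/ 234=0.07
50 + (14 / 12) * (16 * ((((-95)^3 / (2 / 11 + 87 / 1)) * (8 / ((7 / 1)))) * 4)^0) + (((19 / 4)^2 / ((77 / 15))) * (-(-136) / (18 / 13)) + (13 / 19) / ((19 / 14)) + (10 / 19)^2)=167170001 / 333564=501.16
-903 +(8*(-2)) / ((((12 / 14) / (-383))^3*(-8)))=-19270484765 / 108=-178430414.49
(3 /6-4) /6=-7 /12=-0.58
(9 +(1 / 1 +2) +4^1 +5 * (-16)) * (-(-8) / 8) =-64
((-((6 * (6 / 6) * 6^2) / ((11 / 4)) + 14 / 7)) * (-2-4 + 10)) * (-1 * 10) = 35440 / 11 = 3221.82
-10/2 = -5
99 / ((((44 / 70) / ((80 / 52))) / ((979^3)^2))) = 2773362919307904381150 / 13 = 213335609177531106242.31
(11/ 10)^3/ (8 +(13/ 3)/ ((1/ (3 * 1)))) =1331/ 21000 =0.06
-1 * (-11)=11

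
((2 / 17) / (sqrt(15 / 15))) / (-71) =-2 / 1207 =-0.00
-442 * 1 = -442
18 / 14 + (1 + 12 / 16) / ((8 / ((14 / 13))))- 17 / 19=17333 / 27664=0.63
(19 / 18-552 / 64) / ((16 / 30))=-2725 / 192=-14.19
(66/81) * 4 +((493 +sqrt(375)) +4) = 5 * sqrt(15) +13507/27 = 519.62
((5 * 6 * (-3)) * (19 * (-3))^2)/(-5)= 58482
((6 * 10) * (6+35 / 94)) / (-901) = -17970 / 42347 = -0.42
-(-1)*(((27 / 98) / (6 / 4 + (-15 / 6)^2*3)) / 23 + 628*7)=14862878 / 3381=4396.00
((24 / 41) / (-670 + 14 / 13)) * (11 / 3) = -143 / 44567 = -0.00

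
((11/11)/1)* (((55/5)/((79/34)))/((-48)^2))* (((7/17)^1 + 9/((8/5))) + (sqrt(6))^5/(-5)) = 9031/728064 - 187* sqrt(6)/12640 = -0.02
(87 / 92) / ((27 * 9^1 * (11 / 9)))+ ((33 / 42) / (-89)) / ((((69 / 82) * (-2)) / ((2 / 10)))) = 120101 / 28371420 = 0.00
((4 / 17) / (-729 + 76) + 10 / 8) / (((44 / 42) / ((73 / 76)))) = 85064637 / 74243488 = 1.15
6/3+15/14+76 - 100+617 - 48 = 7673/14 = 548.07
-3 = -3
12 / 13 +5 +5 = 142 / 13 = 10.92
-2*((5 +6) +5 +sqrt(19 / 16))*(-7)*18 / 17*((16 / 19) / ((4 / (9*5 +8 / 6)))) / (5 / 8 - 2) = -5978112 / 3553 - 93408*sqrt(19) / 3553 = -1797.15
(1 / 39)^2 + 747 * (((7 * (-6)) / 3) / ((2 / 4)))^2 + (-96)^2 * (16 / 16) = 594864.00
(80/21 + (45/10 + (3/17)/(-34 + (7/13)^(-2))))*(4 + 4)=11834036/178143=66.43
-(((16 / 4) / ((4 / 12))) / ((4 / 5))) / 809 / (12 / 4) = -5 / 809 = -0.01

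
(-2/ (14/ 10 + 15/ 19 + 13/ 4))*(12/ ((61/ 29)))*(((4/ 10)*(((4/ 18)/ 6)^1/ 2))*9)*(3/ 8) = -2204/ 42029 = -0.05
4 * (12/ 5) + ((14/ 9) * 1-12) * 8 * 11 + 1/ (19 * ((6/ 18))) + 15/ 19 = -776822/ 855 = -908.56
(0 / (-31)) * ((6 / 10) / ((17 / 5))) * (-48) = 0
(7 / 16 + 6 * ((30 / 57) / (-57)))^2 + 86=2874017985 / 33362176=86.15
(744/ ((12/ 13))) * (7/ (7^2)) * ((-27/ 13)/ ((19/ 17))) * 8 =-227664/ 133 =-1711.76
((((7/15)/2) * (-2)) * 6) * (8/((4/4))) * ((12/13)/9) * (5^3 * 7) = -78400/39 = -2010.26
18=18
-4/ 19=-0.21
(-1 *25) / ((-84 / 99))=825 / 28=29.46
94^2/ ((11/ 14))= 123704/ 11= 11245.82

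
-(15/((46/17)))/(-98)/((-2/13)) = -3315/9016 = -0.37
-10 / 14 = -5 / 7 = -0.71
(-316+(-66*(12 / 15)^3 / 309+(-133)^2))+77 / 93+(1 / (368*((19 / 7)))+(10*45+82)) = 17905.72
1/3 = 0.33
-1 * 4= -4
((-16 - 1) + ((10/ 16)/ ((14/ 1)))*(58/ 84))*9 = -239469/ 1568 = -152.72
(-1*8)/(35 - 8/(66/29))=-264/1039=-0.25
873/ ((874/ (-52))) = -22698/ 437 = -51.94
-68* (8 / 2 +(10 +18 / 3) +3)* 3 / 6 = -782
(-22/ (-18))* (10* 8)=880/ 9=97.78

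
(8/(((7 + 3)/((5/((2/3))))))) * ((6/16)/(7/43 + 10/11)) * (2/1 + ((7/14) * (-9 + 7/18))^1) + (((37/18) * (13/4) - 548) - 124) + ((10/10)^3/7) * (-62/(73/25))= -8371615201/12435696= -673.19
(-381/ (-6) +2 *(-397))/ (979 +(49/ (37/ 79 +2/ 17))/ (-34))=-1149807/ 1537075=-0.75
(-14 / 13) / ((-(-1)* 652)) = -7 / 4238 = -0.00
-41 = -41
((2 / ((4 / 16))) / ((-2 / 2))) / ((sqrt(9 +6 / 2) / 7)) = -28 *sqrt(3) / 3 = -16.17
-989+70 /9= -8831 /9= -981.22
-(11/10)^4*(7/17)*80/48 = -102487/102000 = -1.00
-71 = -71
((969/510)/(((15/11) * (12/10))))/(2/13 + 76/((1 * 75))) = 13585/13656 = 0.99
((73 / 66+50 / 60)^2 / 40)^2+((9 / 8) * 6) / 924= 53617603 / 3320578800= 0.02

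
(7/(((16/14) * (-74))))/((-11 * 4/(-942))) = -23079/13024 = -1.77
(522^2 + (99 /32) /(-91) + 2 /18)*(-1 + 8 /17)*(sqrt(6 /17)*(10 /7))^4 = -80339205296250 /1073446283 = -74842.32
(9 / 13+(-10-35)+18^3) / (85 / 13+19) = 18810 / 83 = 226.63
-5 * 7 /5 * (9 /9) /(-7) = 1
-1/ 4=-0.25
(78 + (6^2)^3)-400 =46334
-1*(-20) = 20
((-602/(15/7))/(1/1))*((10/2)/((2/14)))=-29498/3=-9832.67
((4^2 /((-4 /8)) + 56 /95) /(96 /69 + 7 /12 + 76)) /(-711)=0.00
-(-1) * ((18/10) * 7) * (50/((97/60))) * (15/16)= 70875/194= 365.34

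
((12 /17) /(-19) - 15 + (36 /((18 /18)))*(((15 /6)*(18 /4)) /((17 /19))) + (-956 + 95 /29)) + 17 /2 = -9490911 /18734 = -506.61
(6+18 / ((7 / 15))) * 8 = 2496 / 7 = 356.57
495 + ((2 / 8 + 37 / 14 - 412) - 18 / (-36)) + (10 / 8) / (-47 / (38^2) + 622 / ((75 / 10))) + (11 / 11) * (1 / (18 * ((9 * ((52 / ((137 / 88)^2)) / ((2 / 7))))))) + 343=176051200286593055 / 409985824824576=429.41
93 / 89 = 1.04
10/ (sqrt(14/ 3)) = 5 * sqrt(42)/ 7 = 4.63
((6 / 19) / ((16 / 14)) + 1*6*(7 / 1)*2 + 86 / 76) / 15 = 6491 / 1140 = 5.69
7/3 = 2.33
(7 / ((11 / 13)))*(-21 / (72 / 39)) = -8281 / 88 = -94.10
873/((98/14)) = 873/7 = 124.71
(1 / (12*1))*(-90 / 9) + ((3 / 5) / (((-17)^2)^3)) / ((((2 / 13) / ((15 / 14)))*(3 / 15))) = -1689628075 / 2027555796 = -0.83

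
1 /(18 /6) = 0.33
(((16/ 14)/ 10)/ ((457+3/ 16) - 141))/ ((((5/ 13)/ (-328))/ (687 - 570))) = -31928832/ 885325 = -36.06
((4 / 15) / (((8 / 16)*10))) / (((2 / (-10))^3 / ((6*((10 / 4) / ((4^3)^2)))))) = -25 / 1024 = -0.02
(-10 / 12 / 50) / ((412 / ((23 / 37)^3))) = -12167 / 1252142160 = -0.00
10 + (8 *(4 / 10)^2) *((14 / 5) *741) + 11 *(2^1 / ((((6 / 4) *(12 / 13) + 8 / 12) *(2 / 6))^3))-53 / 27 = 18887733589 / 6912000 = 2732.60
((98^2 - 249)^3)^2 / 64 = 670290016633029292515625 / 64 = 10473281509891082695556.64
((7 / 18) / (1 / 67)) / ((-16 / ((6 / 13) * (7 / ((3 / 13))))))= -3283 / 144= -22.80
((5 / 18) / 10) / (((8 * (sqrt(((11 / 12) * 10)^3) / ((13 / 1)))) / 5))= 13 * sqrt(330) / 29040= 0.01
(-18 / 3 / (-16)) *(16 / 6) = 1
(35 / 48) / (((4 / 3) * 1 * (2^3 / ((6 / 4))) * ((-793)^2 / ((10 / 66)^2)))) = 875 / 233750719488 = 0.00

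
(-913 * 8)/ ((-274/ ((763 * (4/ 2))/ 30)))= 2786476/ 2055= 1355.95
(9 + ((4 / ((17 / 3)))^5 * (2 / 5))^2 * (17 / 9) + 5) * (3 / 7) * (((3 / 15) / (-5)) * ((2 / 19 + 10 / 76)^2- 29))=520764976141871019 / 74917890976979750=6.95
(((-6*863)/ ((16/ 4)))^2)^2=44929149932241/ 16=2808071870765.06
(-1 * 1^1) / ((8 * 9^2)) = -1 / 648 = -0.00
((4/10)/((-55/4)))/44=-2/3025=-0.00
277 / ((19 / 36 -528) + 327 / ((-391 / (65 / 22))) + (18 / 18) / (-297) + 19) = -128668716 / 237338749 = -0.54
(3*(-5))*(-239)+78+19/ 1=3682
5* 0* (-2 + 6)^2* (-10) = 0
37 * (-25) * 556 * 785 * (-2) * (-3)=-2422353000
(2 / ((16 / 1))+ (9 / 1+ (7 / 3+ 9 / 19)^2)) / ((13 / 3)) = 441977 / 112632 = 3.92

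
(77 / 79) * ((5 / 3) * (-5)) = -1925 / 237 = -8.12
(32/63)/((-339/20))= -640/21357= -0.03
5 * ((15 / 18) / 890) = 5 / 1068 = 0.00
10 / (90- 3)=10 / 87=0.11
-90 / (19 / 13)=-1170 / 19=-61.58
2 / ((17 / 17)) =2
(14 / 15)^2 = 196 / 225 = 0.87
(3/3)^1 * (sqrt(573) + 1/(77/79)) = 79/77 + sqrt(573) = 24.96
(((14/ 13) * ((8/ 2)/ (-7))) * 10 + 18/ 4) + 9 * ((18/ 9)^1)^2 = 34.35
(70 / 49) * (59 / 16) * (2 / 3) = 295 / 84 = 3.51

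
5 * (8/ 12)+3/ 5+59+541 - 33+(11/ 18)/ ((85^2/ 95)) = 2970037/ 5202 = 570.94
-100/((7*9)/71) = -7100/63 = -112.70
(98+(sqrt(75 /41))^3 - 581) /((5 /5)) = -483+375 *sqrt(123) /1681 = -480.53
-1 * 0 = 0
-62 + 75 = 13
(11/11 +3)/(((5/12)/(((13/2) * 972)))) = 303264/5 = 60652.80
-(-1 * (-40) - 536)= 496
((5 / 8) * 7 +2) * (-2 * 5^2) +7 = -1247 / 4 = -311.75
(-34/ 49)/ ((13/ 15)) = -510/ 637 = -0.80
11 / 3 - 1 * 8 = -13 / 3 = -4.33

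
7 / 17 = 0.41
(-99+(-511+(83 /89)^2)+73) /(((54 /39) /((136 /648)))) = -469259024 /5774409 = -81.27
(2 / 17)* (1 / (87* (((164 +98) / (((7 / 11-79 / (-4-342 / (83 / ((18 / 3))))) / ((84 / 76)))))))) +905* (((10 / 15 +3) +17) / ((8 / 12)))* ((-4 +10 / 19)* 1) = -65855288158296755 / 675756212208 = -97454.21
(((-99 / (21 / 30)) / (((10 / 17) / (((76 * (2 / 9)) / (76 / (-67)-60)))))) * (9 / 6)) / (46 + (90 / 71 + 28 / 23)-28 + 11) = 1166211849 / 368542720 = 3.16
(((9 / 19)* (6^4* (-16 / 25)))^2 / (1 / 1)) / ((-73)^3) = -34828517376 / 87771960625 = -0.40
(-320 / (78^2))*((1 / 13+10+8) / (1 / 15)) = -14.26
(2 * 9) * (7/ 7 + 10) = 198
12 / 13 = 0.92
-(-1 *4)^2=-16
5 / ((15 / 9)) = 3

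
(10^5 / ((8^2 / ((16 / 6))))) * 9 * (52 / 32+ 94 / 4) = 1884375 / 2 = 942187.50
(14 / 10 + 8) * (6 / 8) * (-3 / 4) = -423 / 80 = -5.29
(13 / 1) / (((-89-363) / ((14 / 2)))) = -91 / 452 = -0.20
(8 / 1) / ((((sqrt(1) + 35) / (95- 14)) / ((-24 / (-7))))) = 432 / 7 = 61.71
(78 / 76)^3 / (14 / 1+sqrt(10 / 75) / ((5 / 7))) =22244625 / 287693896-296595* sqrt(30) / 575387792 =0.07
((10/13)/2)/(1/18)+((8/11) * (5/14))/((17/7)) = 17090/2431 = 7.03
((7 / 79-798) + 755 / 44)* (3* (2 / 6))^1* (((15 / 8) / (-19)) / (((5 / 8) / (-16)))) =-1972.43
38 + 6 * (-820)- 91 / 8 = -39147 / 8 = -4893.38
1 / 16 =0.06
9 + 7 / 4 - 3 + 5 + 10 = 91 / 4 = 22.75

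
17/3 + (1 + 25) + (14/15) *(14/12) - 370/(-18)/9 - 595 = -226784/405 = -559.96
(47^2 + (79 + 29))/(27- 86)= -2317/59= -39.27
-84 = -84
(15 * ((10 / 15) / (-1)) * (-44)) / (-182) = -220 / 91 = -2.42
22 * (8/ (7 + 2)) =176/ 9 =19.56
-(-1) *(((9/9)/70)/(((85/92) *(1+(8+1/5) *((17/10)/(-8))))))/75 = -736/2650725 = -0.00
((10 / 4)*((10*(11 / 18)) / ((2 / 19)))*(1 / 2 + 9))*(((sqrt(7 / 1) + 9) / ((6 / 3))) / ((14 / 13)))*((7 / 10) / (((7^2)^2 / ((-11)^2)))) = 263.00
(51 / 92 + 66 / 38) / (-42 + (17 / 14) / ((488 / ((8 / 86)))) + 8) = -73535805 / 1091223523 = -0.07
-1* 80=-80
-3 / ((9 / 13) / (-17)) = 221 / 3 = 73.67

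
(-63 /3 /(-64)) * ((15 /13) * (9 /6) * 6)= 2835 /832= 3.41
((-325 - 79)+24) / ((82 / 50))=-9500 / 41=-231.71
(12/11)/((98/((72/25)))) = 0.03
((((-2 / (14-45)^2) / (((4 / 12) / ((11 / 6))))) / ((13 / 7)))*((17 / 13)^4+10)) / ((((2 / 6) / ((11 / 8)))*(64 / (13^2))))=-937961871 / 1080994304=-0.87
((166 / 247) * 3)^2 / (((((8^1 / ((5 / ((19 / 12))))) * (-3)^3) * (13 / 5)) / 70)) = -24111500 / 15069223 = -1.60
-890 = -890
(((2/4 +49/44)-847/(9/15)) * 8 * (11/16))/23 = -186127/552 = -337.19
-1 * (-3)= 3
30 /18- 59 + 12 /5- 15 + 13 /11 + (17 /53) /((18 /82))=-67.29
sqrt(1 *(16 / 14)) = 2 *sqrt(14) / 7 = 1.07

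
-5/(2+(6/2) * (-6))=5/16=0.31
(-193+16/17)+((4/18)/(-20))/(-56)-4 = -196.06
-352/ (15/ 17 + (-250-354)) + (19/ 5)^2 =3850933/ 256325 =15.02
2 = 2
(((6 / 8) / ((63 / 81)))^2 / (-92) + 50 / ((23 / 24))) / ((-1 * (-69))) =1254157 / 1658944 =0.76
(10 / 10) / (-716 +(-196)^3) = -1 / 7530252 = -0.00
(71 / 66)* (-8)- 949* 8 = -250820 / 33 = -7600.61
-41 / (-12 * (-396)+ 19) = -41 / 4771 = -0.01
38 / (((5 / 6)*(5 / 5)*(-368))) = -57 / 460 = -0.12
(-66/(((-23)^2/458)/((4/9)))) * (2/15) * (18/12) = -40304/7935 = -5.08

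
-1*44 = -44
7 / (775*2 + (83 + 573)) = 7 / 2206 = 0.00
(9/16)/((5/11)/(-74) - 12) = -0.05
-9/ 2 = -4.50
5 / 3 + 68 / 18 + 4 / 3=61 / 9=6.78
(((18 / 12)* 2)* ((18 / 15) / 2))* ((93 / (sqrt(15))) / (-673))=-279* sqrt(15) / 16825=-0.06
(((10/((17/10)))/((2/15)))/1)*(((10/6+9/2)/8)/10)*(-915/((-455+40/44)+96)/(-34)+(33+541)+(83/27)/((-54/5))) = 8634207761425/4425986448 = 1950.80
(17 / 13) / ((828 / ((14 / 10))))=119 / 53820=0.00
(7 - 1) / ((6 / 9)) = 9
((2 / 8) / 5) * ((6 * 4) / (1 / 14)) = 84 / 5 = 16.80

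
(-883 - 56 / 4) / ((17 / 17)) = -897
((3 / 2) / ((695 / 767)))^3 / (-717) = -4060958967 / 641862941000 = -0.01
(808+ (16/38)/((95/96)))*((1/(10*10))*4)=1459208/45125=32.34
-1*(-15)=15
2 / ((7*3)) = 2 / 21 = 0.10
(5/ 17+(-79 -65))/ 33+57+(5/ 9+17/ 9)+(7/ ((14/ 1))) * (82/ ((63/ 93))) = 115.61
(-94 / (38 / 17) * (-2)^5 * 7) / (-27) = -178976 / 513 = -348.88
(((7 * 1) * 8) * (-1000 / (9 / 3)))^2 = 348444444.44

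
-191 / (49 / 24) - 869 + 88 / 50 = -1176969 / 1225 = -960.79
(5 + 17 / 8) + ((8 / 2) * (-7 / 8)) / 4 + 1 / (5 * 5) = 629 / 100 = 6.29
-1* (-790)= 790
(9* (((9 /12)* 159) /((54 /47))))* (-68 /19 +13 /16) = -6284793 /2432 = -2584.21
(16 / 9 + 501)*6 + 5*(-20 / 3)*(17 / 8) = 17675 / 6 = 2945.83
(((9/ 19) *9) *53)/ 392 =4293/ 7448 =0.58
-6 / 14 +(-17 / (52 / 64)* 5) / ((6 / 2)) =-9637 / 273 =-35.30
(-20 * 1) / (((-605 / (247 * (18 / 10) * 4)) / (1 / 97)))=35568 / 58685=0.61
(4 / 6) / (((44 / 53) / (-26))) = -689 / 33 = -20.88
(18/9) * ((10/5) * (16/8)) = 8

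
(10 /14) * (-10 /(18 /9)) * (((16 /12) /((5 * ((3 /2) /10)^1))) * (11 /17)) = -4400 /1071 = -4.11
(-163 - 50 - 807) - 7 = -1027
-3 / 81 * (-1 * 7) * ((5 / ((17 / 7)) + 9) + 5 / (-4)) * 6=4669 / 306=15.26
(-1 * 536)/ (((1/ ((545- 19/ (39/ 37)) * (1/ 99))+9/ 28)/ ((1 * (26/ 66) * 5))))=-716031680/ 345411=-2072.98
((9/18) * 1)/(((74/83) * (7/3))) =249/1036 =0.24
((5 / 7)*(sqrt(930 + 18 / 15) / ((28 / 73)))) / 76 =73*sqrt(1455) / 3724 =0.75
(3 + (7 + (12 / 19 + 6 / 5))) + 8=1884 / 95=19.83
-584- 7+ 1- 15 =-605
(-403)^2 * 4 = 649636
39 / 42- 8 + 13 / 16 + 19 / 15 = -8387 / 1680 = -4.99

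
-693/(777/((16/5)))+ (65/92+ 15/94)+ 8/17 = -20634679/13598980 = -1.52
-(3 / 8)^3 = -27 / 512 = -0.05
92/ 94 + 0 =46/ 47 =0.98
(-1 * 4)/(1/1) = -4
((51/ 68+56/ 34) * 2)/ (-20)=-0.24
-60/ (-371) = 60/ 371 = 0.16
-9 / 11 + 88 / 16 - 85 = -1767 / 22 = -80.32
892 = 892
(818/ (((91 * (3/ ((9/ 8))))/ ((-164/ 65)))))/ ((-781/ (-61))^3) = -11418733167/ 2817784985015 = -0.00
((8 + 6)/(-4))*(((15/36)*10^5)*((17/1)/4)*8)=-14875000/3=-4958333.33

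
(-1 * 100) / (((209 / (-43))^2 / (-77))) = 1294300 / 3971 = 325.94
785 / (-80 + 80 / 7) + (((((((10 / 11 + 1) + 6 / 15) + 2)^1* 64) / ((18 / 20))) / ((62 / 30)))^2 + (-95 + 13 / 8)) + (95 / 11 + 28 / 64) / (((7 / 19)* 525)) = 99729901545177 / 4558215200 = 21879.16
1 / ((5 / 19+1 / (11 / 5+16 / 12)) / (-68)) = -34238 / 275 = -124.50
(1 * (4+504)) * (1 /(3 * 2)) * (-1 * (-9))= 762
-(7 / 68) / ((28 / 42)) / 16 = -21 / 2176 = -0.01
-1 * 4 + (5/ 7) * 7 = 1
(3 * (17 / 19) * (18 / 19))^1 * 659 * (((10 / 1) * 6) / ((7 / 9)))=326679480 / 2527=129275.62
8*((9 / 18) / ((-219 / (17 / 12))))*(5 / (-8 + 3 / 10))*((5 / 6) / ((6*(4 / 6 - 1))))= -2125 / 303534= -0.01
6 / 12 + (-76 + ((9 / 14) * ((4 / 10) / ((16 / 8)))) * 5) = -74.86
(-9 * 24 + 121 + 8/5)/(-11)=467/55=8.49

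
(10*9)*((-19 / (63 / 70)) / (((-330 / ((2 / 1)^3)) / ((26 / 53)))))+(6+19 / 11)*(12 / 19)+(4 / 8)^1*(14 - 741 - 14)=-22798051 / 66462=-343.02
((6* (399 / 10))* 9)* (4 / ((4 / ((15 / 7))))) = 4617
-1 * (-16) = 16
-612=-612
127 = 127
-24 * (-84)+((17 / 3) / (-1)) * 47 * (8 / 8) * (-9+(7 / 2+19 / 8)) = 68359 / 24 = 2848.29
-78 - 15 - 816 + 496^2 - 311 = 244796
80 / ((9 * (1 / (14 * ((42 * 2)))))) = 31360 / 3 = 10453.33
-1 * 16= -16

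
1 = 1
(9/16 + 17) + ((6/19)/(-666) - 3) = 491381/33744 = 14.56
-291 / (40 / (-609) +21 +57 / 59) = -10455921 / 786904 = -13.29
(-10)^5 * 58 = -5800000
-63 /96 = -21 /32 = -0.66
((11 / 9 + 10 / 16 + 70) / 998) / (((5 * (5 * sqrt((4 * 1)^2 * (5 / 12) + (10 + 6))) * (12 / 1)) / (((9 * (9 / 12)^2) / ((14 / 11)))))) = 24387 * sqrt(51) / 868659200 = 0.00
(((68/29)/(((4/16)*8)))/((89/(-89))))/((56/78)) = -663/406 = -1.63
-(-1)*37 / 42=37 / 42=0.88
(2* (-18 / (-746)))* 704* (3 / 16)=2376 / 373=6.37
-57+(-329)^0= -56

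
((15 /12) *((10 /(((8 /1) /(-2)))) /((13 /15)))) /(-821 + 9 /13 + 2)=125 /28368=0.00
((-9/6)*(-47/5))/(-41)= -141/410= -0.34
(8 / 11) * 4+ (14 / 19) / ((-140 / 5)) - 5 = -885 / 418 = -2.12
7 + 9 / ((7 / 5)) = 13.43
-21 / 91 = -3 / 13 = -0.23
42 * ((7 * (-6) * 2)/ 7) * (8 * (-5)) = 20160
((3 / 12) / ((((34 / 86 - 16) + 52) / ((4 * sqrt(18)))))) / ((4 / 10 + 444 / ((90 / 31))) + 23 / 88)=792 * sqrt(2) / 1475795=0.00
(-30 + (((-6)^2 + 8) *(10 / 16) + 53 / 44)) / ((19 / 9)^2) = -243 / 836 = -0.29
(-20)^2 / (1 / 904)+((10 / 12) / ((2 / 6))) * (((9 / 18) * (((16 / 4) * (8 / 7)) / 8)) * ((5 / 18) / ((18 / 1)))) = 820108825 / 2268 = 361600.01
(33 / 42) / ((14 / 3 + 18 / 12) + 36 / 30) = 0.11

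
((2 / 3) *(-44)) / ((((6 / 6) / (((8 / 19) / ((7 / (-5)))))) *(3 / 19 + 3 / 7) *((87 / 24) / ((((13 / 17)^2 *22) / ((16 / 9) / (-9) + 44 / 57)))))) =13242240 / 142477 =92.94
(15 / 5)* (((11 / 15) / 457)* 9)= 99 / 2285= 0.04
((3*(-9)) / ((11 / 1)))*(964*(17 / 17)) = -26028 / 11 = -2366.18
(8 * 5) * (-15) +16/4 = -596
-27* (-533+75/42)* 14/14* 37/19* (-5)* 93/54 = -127953585/532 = -240514.26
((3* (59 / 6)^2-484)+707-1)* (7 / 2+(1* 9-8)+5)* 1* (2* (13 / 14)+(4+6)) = 9690665 / 168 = 57682.53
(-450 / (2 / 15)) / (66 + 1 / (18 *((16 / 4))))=-243000 / 4753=-51.13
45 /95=9 /19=0.47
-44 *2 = -88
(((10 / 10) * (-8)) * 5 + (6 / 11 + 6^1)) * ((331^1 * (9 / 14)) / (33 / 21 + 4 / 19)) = -3471528 / 869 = -3994.85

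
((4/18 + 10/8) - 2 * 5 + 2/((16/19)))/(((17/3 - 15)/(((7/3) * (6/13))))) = 443/624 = 0.71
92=92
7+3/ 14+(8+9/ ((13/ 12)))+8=5737/ 182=31.52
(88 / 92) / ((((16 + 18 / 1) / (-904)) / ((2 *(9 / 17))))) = -178992 / 6647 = -26.93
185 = 185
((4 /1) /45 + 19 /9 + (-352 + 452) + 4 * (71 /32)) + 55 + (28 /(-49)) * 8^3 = -35419 /280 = -126.50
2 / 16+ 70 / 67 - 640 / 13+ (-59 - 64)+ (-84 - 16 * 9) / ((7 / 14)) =-4369361 / 6968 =-627.06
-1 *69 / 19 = -69 / 19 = -3.63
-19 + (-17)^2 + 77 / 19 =5207 / 19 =274.05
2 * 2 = 4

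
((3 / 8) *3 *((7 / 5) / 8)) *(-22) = -693 / 160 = -4.33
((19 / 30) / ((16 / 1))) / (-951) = -19 / 456480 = -0.00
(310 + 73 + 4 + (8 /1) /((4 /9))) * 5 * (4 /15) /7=540 /7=77.14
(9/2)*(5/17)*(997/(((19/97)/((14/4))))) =30463335/1292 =23578.43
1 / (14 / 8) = 4 / 7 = 0.57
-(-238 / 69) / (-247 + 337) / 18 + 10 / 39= 187847 / 726570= 0.26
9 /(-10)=-9 /10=-0.90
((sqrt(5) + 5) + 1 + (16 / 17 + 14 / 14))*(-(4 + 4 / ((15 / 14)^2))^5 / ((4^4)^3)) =-13225450646101 / 1189728000000000 - 13225450646101*sqrt(5) / 9447840000000000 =-0.01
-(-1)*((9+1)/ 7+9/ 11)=173/ 77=2.25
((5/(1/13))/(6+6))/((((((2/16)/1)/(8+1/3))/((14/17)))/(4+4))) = 364000/153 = 2379.08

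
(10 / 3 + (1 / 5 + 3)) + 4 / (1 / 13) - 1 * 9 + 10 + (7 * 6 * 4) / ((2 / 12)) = 1067.53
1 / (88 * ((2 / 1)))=1 / 176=0.01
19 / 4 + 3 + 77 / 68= 151 / 17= 8.88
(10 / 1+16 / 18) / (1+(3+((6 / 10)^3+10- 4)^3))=191406250 / 4292189397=0.04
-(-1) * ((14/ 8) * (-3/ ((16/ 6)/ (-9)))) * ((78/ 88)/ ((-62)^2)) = 22113/ 5412352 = 0.00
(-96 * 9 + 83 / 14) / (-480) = 12013 / 6720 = 1.79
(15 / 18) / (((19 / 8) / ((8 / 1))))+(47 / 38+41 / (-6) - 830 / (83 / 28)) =-5373 / 19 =-282.79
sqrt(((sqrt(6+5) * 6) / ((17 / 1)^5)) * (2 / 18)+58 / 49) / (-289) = -sqrt(4998 * sqrt(11)+12599811018) / 29816997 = -0.00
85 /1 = 85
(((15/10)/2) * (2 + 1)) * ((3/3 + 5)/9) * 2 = 3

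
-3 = -3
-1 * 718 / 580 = -359 / 290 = -1.24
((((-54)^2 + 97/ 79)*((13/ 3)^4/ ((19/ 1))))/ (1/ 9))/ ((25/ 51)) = 111897342557/ 112575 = 993980.39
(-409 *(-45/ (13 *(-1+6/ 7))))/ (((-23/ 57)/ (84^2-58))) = 51390477810/ 299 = 171874507.73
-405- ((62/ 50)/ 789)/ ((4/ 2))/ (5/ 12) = -13314437/ 32875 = -405.00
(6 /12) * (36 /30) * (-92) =-276 /5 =-55.20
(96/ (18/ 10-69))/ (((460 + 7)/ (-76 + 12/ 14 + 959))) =-2.70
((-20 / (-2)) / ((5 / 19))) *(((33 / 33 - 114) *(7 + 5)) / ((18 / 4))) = -34352 / 3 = -11450.67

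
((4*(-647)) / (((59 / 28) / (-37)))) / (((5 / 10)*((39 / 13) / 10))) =53623360 / 177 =302956.84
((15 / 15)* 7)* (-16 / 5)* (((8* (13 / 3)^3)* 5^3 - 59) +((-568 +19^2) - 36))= -245150752 / 135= -1815931.50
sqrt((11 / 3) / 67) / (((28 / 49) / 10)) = 35 * sqrt(2211) / 402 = 4.09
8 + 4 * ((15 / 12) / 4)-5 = 17 / 4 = 4.25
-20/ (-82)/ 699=10/ 28659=0.00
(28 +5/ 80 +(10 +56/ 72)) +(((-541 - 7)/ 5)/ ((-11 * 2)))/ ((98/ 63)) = 2330857/ 55440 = 42.04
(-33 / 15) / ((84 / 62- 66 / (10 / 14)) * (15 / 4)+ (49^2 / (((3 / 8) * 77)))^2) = -371349 / 1109448200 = -0.00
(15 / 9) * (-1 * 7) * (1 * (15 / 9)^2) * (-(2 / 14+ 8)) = 2375 / 9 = 263.89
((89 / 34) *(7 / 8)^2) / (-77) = -623 / 23936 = -0.03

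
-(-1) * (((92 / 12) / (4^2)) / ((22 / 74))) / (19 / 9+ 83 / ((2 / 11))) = 2553 / 726440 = 0.00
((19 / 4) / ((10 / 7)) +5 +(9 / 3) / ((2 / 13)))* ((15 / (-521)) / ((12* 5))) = -1113 / 83360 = -0.01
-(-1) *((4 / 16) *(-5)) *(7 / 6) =-35 / 24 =-1.46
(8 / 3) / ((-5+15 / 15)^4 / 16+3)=0.14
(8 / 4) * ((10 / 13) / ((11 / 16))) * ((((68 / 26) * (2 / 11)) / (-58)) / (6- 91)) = 128 / 593021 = 0.00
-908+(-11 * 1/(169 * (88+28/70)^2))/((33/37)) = -89936990509/99049548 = -908.00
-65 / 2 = -32.50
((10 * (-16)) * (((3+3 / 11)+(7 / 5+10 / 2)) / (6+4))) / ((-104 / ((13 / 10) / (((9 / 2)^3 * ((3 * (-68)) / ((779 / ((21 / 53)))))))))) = -6275624 / 30672675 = -0.20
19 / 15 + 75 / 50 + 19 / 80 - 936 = -933.00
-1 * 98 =-98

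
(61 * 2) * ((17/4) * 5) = 5185/2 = 2592.50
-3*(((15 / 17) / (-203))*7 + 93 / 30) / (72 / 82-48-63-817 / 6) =5584077 / 149346955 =0.04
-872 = -872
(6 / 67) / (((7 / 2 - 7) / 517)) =-6204 / 469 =-13.23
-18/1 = -18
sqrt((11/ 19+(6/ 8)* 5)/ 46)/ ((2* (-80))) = -0.00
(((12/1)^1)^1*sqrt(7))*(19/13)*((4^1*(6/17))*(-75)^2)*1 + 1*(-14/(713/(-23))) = 14/31 + 30780000*sqrt(7)/221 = 368490.16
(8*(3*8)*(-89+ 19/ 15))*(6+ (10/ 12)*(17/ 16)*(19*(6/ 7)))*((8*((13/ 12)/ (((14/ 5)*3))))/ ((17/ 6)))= -44715424/ 357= -125253.29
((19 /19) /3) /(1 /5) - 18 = -49 /3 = -16.33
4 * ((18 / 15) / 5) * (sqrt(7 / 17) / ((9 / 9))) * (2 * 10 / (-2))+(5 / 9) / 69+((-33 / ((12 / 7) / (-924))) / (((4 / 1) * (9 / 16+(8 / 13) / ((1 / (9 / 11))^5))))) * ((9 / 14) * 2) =13214888911927 / 1821685491-48 * sqrt(119) / 85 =7248.05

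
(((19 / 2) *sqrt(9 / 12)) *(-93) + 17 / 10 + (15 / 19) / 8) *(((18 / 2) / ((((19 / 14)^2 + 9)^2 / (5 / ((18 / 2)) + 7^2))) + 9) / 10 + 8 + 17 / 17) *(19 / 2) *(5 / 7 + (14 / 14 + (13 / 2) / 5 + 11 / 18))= -270248.40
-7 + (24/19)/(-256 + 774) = -7.00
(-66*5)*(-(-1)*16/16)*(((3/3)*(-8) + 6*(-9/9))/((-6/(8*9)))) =-55440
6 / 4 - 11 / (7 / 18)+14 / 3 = -929 / 42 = -22.12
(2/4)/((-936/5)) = -5/1872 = -0.00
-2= -2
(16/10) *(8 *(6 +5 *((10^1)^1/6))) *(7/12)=4816/45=107.02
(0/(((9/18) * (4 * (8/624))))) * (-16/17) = 0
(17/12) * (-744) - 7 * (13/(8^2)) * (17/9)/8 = -4858379/4608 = -1054.34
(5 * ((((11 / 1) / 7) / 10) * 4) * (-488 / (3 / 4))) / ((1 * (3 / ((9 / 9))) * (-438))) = 1.56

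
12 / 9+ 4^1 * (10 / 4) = 34 / 3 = 11.33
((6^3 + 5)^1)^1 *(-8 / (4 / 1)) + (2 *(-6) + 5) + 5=-444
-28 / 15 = -1.87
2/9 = 0.22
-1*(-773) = 773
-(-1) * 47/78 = 47/78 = 0.60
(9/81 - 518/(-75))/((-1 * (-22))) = 1579/4950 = 0.32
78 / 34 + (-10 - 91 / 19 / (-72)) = -7.64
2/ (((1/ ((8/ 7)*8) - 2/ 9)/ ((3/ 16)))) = -216/ 65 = -3.32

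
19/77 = 0.25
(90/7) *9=810/7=115.71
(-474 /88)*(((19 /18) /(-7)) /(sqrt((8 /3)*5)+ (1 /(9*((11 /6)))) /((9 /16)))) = -13509 /2056418+ 1337391*sqrt(30) /32902688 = 0.22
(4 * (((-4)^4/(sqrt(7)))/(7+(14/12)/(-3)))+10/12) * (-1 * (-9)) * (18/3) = 45+995328 * sqrt(7)/833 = 3206.33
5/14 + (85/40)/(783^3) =9600973859/26882726472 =0.36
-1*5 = -5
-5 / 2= -2.50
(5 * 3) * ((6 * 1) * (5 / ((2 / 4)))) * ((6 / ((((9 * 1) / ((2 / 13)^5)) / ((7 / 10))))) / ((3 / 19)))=85120 / 371293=0.23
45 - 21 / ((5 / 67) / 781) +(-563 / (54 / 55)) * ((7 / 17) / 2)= -219846.46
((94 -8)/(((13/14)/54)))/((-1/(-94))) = 6111504/13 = 470115.69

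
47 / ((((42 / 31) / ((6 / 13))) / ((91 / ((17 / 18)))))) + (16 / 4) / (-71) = 1861978 / 1207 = 1542.65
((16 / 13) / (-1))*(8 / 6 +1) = -112 / 39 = -2.87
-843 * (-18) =15174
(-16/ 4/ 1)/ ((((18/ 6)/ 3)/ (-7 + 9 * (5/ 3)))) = -32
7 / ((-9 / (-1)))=7 / 9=0.78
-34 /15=-2.27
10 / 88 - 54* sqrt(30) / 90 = 5 / 44 - 3* sqrt(30) / 5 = -3.17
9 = 9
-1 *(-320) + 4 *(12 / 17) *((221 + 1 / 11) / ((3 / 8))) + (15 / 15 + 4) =372071 / 187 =1989.68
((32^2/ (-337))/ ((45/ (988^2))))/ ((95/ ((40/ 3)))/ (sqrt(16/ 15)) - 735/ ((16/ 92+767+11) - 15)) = -20805474324248526848* sqrt(15)/ 8269416283258425 - 6749441175414898688/ 4961649769955055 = -11104.57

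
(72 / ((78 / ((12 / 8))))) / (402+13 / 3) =54 / 15847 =0.00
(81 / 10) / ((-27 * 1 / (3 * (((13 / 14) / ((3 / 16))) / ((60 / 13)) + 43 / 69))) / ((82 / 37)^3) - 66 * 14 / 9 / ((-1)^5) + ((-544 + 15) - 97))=-823255004268 / 53239269046175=-0.02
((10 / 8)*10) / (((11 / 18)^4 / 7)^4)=3644703927036534981427200 / 45949729863572161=79319376.59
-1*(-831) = 831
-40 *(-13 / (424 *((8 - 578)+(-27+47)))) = -13 / 5830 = -0.00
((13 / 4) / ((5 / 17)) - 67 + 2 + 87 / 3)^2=249001 / 400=622.50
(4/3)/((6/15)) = 10/3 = 3.33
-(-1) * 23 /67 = 0.34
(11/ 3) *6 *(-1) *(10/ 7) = -220/ 7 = -31.43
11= 11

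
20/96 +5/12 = 5/8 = 0.62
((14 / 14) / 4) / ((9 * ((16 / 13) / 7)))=91 / 576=0.16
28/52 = 7/13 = 0.54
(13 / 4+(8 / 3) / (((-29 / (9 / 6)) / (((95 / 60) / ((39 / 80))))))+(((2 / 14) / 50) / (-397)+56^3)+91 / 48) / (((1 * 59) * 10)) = 662381350489231 / 2225278692000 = 297.66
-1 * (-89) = 89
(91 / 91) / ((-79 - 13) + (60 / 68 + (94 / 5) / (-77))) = -0.01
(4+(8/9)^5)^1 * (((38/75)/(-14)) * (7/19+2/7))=-7799956/72335025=-0.11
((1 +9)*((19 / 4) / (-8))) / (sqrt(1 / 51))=-95*sqrt(51) / 16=-42.40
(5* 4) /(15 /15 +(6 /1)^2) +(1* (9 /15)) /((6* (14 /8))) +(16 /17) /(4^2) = 14453 /22015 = 0.66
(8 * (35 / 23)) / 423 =280 / 9729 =0.03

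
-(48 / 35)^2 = -2304 / 1225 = -1.88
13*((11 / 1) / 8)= 143 / 8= 17.88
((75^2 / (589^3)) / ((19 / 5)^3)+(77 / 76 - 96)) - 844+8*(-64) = -1450.99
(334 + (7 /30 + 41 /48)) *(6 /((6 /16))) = 5361.40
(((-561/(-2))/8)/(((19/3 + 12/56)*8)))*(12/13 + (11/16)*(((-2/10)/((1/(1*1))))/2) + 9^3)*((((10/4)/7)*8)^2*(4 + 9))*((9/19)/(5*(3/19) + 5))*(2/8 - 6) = -6868521441/281600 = -24391.06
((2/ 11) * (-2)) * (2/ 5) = -8/ 55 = -0.15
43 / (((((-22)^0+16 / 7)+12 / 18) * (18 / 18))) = 903 / 83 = 10.88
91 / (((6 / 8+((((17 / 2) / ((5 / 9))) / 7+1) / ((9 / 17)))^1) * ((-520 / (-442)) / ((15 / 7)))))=208845 / 8527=24.49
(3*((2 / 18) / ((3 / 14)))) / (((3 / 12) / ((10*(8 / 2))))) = 2240 / 9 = 248.89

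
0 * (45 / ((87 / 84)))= 0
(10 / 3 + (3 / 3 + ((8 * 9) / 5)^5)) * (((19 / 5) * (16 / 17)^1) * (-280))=-98820804901504 / 159375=-620052109.19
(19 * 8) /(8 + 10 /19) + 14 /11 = 17018 /891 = 19.10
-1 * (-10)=10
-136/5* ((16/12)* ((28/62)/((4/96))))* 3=-182784/155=-1179.25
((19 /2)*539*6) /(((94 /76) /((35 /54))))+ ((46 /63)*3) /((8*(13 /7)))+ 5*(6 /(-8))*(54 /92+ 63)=16049034433 /1011816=15861.61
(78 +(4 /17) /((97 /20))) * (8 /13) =1029616 /21437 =48.03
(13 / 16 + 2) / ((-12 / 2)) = -15 / 32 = -0.47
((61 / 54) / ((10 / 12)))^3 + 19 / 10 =4.39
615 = 615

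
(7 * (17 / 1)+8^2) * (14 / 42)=61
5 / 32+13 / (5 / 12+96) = 829 / 2848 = 0.29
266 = 266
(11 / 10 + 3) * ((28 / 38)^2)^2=787528 / 651605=1.21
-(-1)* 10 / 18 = 5 / 9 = 0.56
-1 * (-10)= 10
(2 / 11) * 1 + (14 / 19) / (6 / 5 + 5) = 1948 / 6479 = 0.30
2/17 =0.12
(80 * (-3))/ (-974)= 120/ 487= 0.25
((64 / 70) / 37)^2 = 1024 / 1677025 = 0.00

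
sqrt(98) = 9.90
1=1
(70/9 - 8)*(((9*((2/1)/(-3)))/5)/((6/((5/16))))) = 1/72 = 0.01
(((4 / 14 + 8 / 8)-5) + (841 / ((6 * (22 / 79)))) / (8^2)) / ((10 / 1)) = 49085 / 118272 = 0.42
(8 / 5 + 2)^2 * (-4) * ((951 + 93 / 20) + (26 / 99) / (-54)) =-204355156 / 4125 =-49540.64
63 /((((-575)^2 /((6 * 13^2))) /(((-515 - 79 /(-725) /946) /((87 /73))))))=-274527837494001 /3288007765625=-83.49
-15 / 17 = -0.88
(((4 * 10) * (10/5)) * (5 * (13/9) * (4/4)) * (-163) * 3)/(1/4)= -3390400/3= -1130133.33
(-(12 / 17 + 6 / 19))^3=-35937000 / 33698267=-1.07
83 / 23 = 3.61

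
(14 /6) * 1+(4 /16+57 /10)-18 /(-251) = 125827 /15060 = 8.36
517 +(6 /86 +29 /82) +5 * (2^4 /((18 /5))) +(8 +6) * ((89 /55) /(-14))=939056999 /1745370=538.03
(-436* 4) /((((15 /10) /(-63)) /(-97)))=-7105056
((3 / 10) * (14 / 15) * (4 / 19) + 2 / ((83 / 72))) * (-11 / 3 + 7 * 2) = 2192444 / 118275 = 18.54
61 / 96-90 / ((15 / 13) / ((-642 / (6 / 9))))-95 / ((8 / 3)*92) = 41463065 / 552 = 75114.25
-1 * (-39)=39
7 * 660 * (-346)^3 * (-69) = 13204421002080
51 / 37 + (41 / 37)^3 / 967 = 67583894 / 48981451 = 1.38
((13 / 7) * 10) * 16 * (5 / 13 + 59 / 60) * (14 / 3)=17072 / 9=1896.89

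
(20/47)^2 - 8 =-17272/2209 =-7.82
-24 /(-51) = 8 /17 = 0.47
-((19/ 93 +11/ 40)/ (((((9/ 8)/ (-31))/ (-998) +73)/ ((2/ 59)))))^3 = -45074990138557748032/ 4088327778952289522061887179125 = -0.00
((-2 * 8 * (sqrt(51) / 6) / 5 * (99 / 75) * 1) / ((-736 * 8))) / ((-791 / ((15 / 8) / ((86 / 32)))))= -33 * sqrt(51) / 312919600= -0.00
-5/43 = -0.12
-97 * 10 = -970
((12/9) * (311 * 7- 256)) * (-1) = -7684/3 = -2561.33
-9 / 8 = -1.12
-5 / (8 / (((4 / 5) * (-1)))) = 1 / 2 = 0.50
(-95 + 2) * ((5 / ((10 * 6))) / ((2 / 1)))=-31 / 8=-3.88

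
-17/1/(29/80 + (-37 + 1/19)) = 25840/55609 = 0.46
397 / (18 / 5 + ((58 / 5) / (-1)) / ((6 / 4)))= -5955 / 62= -96.05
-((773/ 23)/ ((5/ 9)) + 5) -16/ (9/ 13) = -91708/ 1035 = -88.61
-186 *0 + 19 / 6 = 19 / 6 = 3.17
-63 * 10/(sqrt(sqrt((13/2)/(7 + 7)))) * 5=-3150 * 13^(3/4) * sqrt(2) * 7^(1/4)/13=-3816.05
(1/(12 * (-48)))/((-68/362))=181/19584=0.01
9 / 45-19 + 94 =376 / 5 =75.20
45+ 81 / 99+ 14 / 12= 3101 / 66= 46.98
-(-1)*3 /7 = 3 /7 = 0.43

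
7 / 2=3.50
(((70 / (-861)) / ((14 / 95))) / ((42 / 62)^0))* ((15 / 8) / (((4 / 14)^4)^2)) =-1955914625 / 83968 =-23293.57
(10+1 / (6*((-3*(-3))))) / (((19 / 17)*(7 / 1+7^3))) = 9197 / 359100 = 0.03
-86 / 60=-43 / 30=-1.43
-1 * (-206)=206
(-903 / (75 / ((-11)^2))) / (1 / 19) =-691999 / 25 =-27679.96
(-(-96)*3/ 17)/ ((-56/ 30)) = -1080/ 119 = -9.08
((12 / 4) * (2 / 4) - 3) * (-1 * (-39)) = -117 / 2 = -58.50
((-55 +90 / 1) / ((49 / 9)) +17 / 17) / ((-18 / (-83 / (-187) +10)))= -806 / 187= -4.31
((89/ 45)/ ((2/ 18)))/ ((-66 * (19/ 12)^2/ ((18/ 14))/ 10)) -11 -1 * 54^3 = -4377371023/ 27797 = -157476.38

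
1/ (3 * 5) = 0.07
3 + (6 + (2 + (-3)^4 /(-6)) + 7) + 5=19 /2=9.50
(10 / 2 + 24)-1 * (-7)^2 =-20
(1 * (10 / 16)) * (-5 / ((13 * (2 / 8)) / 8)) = -7.69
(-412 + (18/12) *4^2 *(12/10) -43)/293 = -2131/1465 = -1.45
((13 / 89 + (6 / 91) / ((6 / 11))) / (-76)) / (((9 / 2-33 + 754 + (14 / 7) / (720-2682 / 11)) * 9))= -314571 / 584777191271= -0.00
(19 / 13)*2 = 38 / 13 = 2.92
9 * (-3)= -27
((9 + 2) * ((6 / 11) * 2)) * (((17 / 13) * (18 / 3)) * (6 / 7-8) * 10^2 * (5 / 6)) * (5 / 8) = -3187500 / 91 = -35027.47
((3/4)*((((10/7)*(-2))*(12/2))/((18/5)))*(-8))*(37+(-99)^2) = 1967600/7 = 281085.71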